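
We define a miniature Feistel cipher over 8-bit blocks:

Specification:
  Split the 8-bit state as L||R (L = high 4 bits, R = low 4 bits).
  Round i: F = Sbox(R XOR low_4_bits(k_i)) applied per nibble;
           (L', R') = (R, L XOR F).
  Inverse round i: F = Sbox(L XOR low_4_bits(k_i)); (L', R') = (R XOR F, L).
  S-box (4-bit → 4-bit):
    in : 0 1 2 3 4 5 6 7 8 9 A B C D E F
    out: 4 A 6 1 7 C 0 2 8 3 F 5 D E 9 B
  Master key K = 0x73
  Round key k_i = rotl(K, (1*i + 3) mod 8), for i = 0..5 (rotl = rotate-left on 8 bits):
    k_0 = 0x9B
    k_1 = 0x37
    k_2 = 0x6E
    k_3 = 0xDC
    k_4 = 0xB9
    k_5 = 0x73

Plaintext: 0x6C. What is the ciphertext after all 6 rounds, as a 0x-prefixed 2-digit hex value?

s_0 = plaintext = 0x6C
s_1 = Round(s_0, k_0) = 0xC4
s_2 = Round(s_1, k_1) = 0x4D
s_3 = Round(s_2, k_2) = 0xD5
s_4 = Round(s_3, k_3) = 0x5E
s_5 = Round(s_4, k_4) = 0xE7
s_6 = Round(s_5, k_5) = 0x79

0x79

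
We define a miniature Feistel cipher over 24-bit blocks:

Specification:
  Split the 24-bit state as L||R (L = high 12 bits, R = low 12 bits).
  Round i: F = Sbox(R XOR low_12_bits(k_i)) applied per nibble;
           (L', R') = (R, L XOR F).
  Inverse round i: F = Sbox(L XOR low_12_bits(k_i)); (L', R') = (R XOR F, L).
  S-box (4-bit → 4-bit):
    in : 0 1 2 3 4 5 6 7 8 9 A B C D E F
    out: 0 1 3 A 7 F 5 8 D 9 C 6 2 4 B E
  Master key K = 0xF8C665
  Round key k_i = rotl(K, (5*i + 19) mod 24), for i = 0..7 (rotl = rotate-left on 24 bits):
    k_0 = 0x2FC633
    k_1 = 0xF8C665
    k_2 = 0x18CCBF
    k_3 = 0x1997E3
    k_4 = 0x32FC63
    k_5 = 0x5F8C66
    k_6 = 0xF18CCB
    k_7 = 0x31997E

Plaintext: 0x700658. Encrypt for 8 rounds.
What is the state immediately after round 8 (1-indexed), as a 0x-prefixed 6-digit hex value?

0xC7C8E7

s_0 = plaintext = 0x700658
s_1 = Round(s_0, k_0) = 0x658756
s_2 = Round(s_1, k_1) = 0x7567F2
s_3 = Round(s_2, k_2) = 0x7F2122
s_4 = Round(s_3, k_3) = 0x1222D3
s_5 = Round(s_4, k_4) = 0x2D3A42
s_6 = Round(s_5, k_5) = 0xA427E4
s_7 = Round(s_6, k_6) = 0x7E4C7C
s_8 = Round(s_7, k_7) = 0xC7C8E7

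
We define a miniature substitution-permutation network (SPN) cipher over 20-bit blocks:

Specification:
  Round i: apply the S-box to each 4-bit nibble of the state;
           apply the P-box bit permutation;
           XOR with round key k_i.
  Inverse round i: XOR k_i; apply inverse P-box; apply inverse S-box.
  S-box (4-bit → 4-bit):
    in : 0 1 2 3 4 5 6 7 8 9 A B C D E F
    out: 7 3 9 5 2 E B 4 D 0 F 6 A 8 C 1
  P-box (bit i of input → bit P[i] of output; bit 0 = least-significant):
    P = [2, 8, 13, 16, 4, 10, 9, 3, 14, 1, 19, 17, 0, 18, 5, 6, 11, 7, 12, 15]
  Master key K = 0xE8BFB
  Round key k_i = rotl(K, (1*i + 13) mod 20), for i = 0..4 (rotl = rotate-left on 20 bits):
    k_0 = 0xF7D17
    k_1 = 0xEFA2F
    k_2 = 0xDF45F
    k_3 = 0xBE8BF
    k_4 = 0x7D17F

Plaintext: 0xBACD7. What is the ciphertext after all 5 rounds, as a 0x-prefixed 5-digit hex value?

0x06B68

s_0 = plaintext = 0xBACD7
s_1 = Round(s_0, k_0) = 0x94DFC
s_2 = Round(s_1, k_1) = 0x9FB3F
s_3 = Round(s_2, k_2) = 0x5F648
s_4 = Round(s_3, k_3) = 0x81C38
s_5 = Round(s_4, k_4) = 0x06B68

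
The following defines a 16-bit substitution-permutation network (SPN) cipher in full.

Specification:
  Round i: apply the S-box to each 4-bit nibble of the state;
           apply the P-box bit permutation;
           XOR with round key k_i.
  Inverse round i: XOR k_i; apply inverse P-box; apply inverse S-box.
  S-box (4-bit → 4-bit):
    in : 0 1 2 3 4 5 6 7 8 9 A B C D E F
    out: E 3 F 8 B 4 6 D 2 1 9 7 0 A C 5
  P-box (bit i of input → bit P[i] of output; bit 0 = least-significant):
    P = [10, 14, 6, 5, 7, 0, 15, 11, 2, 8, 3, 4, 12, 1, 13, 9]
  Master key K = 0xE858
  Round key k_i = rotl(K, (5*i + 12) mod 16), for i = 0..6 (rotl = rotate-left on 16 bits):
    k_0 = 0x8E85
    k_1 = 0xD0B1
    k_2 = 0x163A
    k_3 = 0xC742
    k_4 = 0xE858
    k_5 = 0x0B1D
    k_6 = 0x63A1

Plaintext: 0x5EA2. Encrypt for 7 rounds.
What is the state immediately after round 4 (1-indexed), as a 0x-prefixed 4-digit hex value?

0xC0B1

s_0 = plaintext = 0x5EA2
s_1 = Round(s_0, k_0) = 0xE27D
s_2 = Round(s_1, k_1) = 0x3B0D
s_3 = Round(s_2, k_2) = 0xDD17
s_4 = Round(s_3, k_3) = 0xC0B1
s_5 = Round(s_4, k_4) = 0x2DC1
s_6 = Round(s_5, k_5) = 0x7C0F
s_7 = Round(s_6, k_6) = 0xDDE0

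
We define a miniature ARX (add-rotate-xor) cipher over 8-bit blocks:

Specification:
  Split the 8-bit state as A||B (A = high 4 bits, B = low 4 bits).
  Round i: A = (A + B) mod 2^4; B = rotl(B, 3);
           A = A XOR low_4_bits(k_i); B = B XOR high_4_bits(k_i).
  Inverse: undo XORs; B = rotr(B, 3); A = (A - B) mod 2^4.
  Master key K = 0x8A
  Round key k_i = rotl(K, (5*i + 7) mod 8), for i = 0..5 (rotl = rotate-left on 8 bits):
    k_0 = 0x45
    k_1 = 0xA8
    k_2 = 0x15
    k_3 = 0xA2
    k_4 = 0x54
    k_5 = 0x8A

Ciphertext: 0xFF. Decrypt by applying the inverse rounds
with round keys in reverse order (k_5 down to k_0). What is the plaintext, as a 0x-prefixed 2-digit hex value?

0x87

s_0 = ciphertext = 0xFF
s_1 = InvRound(s_0, k_5) = 0x7E
s_2 = InvRound(s_1, k_4) = 0xC7
s_3 = InvRound(s_2, k_3) = 0x3B
s_4 = InvRound(s_3, k_2) = 0x15
s_5 = InvRound(s_4, k_1) = 0xAF
s_6 = InvRound(s_5, k_0) = 0x87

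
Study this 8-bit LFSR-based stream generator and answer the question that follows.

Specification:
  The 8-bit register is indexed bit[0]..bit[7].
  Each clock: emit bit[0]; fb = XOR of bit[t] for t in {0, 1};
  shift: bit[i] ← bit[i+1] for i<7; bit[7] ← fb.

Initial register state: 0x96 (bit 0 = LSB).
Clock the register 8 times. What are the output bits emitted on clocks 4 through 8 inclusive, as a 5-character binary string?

reg_0 = 0x96
clock 1: out=0, reg = 0xCB
clock 2: out=1, reg = 0x65
clock 3: out=1, reg = 0xB2
clock 4: out=0, reg = 0xD9
clock 5: out=1, reg = 0xEC
clock 6: out=0, reg = 0x76
clock 7: out=0, reg = 0xBB
clock 8: out=1, reg = 0x5D

01001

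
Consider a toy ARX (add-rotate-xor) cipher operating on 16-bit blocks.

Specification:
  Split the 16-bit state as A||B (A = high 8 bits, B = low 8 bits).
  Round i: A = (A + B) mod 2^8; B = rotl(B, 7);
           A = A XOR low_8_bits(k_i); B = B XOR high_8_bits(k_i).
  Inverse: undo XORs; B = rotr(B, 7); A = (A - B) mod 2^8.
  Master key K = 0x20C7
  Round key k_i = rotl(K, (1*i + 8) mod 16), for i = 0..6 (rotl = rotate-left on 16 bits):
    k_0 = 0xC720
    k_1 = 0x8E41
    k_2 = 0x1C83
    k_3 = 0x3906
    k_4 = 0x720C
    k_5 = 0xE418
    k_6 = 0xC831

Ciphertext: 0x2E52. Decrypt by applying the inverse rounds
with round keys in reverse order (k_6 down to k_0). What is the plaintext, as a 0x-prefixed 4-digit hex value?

0x0CFC

s_0 = ciphertext = 0x2E52
s_1 = InvRound(s_0, k_6) = 0xEA35
s_2 = InvRound(s_1, k_5) = 0x4FA3
s_3 = InvRound(s_2, k_4) = 0xA0A3
s_4 = InvRound(s_3, k_3) = 0x7135
s_5 = InvRound(s_4, k_2) = 0xA052
s_6 = InvRound(s_5, k_1) = 0x28B9
s_7 = InvRound(s_6, k_0) = 0x0CFC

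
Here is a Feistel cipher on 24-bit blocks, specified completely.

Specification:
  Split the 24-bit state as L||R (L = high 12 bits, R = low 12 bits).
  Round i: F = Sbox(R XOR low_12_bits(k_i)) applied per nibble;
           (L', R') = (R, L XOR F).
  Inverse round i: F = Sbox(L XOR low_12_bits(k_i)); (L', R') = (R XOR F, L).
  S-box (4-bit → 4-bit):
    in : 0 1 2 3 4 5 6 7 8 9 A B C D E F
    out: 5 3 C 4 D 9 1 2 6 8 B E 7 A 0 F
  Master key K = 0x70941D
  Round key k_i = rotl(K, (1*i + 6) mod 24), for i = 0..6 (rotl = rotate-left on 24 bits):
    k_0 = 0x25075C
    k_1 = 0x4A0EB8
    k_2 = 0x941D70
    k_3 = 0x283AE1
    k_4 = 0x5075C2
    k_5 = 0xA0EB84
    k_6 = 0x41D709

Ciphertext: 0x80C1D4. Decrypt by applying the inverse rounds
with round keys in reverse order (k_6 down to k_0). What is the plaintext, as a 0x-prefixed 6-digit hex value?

0x003C73

s_0 = ciphertext = 0x80C1D4
s_1 = InvRound(s_0, k_6) = 0xE8D80C
s_2 = InvRound(s_1, k_5) = 0x154E8D
s_3 = InvRound(s_2, k_4) = 0x30C154
s_4 = InvRound(s_3, k_3) = 0x95E30C
s_5 = InvRound(s_4, k_2) = 0xECC95E
s_6 = InvRound(s_5, k_1) = 0xC73ECC
s_7 = InvRound(s_6, k_0) = 0x003C73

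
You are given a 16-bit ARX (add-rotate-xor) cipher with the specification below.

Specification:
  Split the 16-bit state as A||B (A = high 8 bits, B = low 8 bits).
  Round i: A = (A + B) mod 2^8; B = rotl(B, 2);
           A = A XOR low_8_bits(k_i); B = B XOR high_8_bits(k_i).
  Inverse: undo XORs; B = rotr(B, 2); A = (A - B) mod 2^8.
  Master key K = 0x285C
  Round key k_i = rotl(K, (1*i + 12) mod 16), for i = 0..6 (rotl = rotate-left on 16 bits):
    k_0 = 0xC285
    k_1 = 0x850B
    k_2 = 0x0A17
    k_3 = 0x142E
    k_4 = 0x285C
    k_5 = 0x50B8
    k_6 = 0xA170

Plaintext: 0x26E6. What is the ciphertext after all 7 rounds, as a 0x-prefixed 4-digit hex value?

0xE2EE

s_0 = plaintext = 0x26E6
s_1 = Round(s_0, k_0) = 0x8959
s_2 = Round(s_1, k_1) = 0xE9E0
s_3 = Round(s_2, k_2) = 0xDE89
s_4 = Round(s_3, k_3) = 0x4932
s_5 = Round(s_4, k_4) = 0x27E0
s_6 = Round(s_5, k_5) = 0xBFD3
s_7 = Round(s_6, k_6) = 0xE2EE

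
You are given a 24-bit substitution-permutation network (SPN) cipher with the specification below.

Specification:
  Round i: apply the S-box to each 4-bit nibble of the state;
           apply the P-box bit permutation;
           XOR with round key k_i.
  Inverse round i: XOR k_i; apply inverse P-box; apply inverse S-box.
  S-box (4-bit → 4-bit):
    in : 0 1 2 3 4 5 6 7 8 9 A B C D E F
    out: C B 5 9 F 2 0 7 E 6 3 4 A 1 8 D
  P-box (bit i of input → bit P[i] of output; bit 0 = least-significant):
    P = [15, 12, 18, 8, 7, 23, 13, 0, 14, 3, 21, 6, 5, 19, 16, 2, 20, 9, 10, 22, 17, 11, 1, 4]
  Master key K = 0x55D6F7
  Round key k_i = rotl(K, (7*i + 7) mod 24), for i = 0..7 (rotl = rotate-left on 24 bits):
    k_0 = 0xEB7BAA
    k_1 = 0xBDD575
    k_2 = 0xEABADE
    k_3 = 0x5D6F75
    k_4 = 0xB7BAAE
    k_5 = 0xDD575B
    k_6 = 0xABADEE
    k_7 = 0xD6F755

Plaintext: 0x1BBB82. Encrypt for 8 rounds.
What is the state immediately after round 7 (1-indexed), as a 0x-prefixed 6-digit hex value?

s_0 = plaintext = 0x1BBB82
s_1 = Round(s_0, k_0) = 0x4CD7BB
s_2 = Round(s_1, k_1) = 0xDBBF4F
s_3 = Round(s_2, k_2) = 0x4D5F1F
s_4 = Round(s_3, k_3) = 0xE3A6A6
s_5 = Round(s_4, k_4) = 0x6FBA1E
s_6 = Round(s_5, k_5) = 0x0C12D2
s_7 = Round(s_6, k_6) = 0xC76F58
s_8 = Round(s_7, k_7) = 0x62A805

0xC76F58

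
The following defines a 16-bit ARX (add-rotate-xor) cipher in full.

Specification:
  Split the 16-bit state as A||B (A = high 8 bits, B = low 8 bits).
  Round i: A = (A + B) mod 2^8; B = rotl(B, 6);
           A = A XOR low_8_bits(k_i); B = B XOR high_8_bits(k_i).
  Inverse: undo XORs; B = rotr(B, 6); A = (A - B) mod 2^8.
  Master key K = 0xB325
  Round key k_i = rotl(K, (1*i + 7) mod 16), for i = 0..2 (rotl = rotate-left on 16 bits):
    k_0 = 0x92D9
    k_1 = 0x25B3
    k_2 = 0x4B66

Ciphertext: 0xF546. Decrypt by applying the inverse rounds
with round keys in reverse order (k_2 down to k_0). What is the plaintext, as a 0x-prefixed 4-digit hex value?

0x165B

s_0 = ciphertext = 0xF546
s_1 = InvRound(s_0, k_2) = 0x5F34
s_2 = InvRound(s_1, k_1) = 0xA844
s_3 = InvRound(s_2, k_0) = 0x165B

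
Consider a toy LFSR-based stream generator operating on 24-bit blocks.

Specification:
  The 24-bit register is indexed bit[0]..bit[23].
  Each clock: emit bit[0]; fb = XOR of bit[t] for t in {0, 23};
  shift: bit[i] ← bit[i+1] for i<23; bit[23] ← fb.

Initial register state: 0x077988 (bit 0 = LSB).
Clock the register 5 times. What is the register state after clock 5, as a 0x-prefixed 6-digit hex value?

reg_0 = 0x077988
clock 1: out=0, reg = 0x03BCC4
clock 2: out=0, reg = 0x01DE62
clock 3: out=0, reg = 0x00EF31
clock 4: out=1, reg = 0x807798
clock 5: out=0, reg = 0xC03BCC

0xC03BCC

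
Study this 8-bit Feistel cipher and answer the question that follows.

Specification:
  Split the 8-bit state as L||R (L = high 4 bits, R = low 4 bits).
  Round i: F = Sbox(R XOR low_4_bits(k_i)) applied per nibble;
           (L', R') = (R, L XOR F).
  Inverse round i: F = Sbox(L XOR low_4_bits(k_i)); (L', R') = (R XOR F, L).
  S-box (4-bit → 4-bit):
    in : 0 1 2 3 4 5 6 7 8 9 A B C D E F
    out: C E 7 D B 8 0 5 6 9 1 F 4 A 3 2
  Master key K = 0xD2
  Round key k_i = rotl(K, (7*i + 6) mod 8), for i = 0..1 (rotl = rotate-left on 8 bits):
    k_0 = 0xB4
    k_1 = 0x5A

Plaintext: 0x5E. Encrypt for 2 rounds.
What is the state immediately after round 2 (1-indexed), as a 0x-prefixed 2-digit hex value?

s_0 = plaintext = 0x5E
s_1 = Round(s_0, k_0) = 0xE4
s_2 = Round(s_1, k_1) = 0x4D

0x4D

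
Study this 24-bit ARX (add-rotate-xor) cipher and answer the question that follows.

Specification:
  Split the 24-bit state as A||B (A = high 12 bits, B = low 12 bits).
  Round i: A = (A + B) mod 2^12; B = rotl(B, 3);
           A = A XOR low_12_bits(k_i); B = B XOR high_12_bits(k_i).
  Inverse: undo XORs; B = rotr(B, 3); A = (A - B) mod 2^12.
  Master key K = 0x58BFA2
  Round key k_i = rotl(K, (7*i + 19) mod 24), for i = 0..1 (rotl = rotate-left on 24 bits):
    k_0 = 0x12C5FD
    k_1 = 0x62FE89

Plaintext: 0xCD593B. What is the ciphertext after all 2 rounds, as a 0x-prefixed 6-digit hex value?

s_0 = plaintext = 0xCD593B
s_1 = Round(s_0, k_0) = 0x3ED8F0
s_2 = Round(s_1, k_1) = 0x2541AB

0x2541AB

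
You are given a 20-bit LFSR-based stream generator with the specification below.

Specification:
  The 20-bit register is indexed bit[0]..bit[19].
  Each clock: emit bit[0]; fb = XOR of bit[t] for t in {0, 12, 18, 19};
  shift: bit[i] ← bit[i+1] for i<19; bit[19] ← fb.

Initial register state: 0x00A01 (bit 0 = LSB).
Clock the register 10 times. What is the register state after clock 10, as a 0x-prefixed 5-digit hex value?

0x76C02

reg_0 = 0x00A01
clock 1: out=1, reg = 0x80500
clock 2: out=0, reg = 0xC0280
clock 3: out=0, reg = 0x60140
clock 4: out=0, reg = 0xB00A0
clock 5: out=0, reg = 0xD8050
clock 6: out=0, reg = 0x6C028
clock 7: out=0, reg = 0xB6014
clock 8: out=0, reg = 0xDB00A
clock 9: out=0, reg = 0xED805
clock 10: out=1, reg = 0x76C02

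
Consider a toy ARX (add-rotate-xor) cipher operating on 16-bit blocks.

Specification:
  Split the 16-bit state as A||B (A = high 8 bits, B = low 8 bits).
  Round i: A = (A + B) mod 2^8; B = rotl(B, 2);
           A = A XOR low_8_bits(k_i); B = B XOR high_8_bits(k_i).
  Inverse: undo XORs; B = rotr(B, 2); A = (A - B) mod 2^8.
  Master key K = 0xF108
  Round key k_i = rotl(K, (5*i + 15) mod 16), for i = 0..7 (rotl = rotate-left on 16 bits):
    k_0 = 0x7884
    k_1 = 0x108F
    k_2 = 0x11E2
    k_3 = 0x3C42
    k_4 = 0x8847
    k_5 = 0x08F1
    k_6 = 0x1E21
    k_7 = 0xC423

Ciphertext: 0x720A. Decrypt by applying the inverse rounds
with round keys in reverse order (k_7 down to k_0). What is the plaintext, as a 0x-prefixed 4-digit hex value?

0xE973

s_0 = ciphertext = 0x720A
s_1 = InvRound(s_0, k_7) = 0x9EB3
s_2 = InvRound(s_1, k_6) = 0x546B
s_3 = InvRound(s_2, k_5) = 0xCDD8
s_4 = InvRound(s_3, k_4) = 0x7614
s_5 = InvRound(s_4, k_3) = 0x2A0A
s_6 = InvRound(s_5, k_2) = 0x02C6
s_7 = InvRound(s_6, k_1) = 0xD8B5
s_8 = InvRound(s_7, k_0) = 0xE973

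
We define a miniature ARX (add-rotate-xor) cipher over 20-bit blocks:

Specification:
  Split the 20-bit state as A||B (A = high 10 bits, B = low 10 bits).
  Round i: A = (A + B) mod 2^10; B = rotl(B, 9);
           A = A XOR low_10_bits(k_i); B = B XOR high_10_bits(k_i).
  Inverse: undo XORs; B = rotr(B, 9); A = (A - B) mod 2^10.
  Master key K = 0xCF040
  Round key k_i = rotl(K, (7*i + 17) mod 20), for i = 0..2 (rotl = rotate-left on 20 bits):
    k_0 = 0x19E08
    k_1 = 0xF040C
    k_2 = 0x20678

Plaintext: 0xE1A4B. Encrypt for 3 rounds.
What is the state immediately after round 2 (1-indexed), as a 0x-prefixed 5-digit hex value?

0xC5E60

s_0 = plaintext = 0xE1A4B
s_1 = Round(s_0, k_0) = 0xF6742
s_2 = Round(s_1, k_1) = 0xC5E60
s_3 = Round(s_2, k_2) = 0xC3DB1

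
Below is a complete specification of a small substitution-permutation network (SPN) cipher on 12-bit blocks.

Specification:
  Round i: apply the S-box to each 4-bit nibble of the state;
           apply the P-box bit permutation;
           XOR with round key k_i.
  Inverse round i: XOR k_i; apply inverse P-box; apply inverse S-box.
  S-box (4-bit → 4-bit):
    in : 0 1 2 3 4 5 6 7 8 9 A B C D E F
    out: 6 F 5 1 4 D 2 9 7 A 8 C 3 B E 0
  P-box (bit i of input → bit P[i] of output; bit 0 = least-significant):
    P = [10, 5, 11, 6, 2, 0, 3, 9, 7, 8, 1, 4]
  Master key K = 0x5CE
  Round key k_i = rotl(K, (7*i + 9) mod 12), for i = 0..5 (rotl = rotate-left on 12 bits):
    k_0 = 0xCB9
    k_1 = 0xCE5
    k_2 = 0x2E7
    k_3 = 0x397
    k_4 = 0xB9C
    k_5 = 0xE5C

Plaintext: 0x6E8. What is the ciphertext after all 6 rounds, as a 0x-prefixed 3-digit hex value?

s_0 = plaintext = 0x6E8
s_1 = Round(s_0, k_0) = 0x390
s_2 = Round(s_1, k_1) = 0x644
s_3 = Round(s_2, k_2) = 0xBEF
s_4 = Round(s_3, k_3) = 0x18C
s_5 = Round(s_4, k_4) = 0xE23
s_6 = Round(s_5, k_5) = 0xB42

0xB42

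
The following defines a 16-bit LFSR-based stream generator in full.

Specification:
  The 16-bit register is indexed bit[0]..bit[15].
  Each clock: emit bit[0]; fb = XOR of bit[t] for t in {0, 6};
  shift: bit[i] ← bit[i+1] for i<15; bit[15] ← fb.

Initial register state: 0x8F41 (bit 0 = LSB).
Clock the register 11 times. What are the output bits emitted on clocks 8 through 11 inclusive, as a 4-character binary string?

reg_0 = 0x8F41
clock 1: out=1, reg = 0x47A0
clock 2: out=0, reg = 0x23D0
clock 3: out=0, reg = 0x91E8
clock 4: out=0, reg = 0xC8F4
clock 5: out=0, reg = 0xE47A
clock 6: out=0, reg = 0xF23D
clock 7: out=1, reg = 0xF91E
clock 8: out=0, reg = 0x7C8F
clock 9: out=1, reg = 0xBE47
clock 10: out=1, reg = 0x5F23
clock 11: out=1, reg = 0xAF91

0111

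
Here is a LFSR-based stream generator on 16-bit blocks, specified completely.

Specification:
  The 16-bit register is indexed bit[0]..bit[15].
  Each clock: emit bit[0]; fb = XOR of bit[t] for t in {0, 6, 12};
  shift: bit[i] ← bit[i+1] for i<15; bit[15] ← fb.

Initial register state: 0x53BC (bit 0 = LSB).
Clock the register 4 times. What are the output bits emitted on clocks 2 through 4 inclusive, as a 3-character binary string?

reg_0 = 0x53BC
clock 1: out=0, reg = 0xA9DE
clock 2: out=0, reg = 0xD4EF
clock 3: out=1, reg = 0xEA77
clock 4: out=1, reg = 0x753B

011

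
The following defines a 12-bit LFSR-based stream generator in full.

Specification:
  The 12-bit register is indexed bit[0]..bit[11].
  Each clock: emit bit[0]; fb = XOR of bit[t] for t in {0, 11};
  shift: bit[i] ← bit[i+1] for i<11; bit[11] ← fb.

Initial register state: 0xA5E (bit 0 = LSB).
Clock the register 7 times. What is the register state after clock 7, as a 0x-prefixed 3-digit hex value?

reg_0 = 0xA5E
clock 1: out=0, reg = 0xD2F
clock 2: out=1, reg = 0x697
clock 3: out=1, reg = 0xB4B
clock 4: out=1, reg = 0x5A5
clock 5: out=1, reg = 0xAD2
clock 6: out=0, reg = 0xD69
clock 7: out=1, reg = 0x6B4

0x6B4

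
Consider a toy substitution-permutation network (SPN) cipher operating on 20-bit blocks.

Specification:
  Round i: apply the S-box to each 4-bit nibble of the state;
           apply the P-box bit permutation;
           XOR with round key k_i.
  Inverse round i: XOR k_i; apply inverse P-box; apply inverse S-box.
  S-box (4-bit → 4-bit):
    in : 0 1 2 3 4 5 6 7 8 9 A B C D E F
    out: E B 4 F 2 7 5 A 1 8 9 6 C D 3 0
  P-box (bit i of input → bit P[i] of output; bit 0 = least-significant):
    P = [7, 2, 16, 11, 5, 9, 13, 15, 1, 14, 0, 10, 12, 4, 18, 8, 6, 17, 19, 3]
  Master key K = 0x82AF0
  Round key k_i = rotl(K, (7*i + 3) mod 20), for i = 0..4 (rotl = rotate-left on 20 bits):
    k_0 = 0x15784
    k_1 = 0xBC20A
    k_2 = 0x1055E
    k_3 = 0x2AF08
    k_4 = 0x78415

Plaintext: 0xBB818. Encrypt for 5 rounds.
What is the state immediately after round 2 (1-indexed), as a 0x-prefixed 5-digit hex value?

s_0 = plaintext = 0xBB818
s_1 = Round(s_0, k_0) = 0xFD536
s_2 = Round(s_1, k_1) = 0xE31A9
s_3 = Round(s_2, k_2) = 0x7D82C
s_4 = Round(s_3, k_3) = 0x59602
s_5 = Round(s_4, k_4) = 0xC2756

0xE31A9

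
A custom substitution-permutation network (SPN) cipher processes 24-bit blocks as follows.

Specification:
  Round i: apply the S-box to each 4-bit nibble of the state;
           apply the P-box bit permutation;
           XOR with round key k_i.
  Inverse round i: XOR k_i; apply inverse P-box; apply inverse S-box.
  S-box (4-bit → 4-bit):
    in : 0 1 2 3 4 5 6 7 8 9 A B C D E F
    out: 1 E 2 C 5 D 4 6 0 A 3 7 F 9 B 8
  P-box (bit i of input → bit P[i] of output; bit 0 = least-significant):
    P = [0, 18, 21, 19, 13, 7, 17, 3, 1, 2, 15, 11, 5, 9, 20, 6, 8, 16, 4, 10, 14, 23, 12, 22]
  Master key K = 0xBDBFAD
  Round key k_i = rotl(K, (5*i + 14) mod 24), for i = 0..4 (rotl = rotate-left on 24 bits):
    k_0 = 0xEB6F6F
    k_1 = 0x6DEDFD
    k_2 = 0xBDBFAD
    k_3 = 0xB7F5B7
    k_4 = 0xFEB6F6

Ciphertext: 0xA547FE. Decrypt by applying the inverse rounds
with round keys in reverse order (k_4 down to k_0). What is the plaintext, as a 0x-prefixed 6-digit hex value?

s_0 = ciphertext = 0xA547FE
s_1 = InvRound(s_0, k_4) = 0x5A665F
s_2 = InvRound(s_1, k_3) = 0x1AE691
s_3 = InvRound(s_2, k_2) = 0xBB0937
s_4 = InvRound(s_3, k_1) = 0xEF34C2
s_5 = InvRound(s_4, k_0) = 0x40A99A

0x40A99A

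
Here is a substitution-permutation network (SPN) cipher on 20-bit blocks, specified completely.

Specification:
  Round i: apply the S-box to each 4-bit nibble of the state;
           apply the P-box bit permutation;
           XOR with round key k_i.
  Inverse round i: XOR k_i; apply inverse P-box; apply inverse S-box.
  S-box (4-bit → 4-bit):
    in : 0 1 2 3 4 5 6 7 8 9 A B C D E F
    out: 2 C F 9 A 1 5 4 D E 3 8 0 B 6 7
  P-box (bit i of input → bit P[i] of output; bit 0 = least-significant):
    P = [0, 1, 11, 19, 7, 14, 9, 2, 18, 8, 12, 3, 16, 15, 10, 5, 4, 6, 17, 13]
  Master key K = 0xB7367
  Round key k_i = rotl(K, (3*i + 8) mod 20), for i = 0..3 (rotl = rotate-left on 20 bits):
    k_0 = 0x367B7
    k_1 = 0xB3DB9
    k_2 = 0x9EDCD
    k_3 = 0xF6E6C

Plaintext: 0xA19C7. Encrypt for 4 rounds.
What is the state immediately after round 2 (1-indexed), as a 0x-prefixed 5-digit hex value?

s_0 = plaintext = 0xA19C7
s_1 = Round(s_0, k_0) = 0x37ACF
s_2 = Round(s_1, k_1) = 0xF10AA
s_3 = Round(s_2, k_2) = 0xBA83E
s_4 = Round(s_3, k_3) = 0xAD6E2

0xF10AA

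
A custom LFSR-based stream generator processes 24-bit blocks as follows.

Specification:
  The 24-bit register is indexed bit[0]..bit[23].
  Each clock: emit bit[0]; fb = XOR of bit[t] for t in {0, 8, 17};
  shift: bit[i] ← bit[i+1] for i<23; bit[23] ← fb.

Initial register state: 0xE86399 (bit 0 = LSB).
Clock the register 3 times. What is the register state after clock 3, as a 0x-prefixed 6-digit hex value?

0xDD0C73

reg_0 = 0xE86399
clock 1: out=1, reg = 0x7431CC
clock 2: out=0, reg = 0xBA18E6
clock 3: out=0, reg = 0xDD0C73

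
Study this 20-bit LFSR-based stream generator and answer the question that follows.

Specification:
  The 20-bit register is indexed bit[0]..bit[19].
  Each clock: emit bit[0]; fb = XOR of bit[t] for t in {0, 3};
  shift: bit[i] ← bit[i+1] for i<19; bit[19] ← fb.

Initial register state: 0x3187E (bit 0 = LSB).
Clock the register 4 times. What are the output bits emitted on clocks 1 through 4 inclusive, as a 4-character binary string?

reg_0 = 0x3187E
clock 1: out=0, reg = 0x98C3F
clock 2: out=1, reg = 0x4C61F
clock 3: out=1, reg = 0x2630F
clock 4: out=1, reg = 0x13187

0111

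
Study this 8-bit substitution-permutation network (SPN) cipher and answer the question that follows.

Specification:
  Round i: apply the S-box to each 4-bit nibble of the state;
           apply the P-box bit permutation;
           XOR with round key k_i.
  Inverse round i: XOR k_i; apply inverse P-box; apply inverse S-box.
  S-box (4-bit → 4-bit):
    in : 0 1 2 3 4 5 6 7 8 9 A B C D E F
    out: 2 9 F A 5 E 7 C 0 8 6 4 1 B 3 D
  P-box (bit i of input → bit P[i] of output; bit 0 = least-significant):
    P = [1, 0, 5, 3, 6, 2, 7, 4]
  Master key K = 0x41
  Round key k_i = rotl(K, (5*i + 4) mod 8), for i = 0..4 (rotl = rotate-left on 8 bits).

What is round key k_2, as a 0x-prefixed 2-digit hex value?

0x50

K = 0x41
k_0 = rotl(K, (5*0+4) mod 8) = rotl(K, 4) = 0x14
k_1 = rotl(K, (5*1+4) mod 8) = rotl(K, 1) = 0x82
k_2 = rotl(K, (5*2+4) mod 8) = rotl(K, 6) = 0x50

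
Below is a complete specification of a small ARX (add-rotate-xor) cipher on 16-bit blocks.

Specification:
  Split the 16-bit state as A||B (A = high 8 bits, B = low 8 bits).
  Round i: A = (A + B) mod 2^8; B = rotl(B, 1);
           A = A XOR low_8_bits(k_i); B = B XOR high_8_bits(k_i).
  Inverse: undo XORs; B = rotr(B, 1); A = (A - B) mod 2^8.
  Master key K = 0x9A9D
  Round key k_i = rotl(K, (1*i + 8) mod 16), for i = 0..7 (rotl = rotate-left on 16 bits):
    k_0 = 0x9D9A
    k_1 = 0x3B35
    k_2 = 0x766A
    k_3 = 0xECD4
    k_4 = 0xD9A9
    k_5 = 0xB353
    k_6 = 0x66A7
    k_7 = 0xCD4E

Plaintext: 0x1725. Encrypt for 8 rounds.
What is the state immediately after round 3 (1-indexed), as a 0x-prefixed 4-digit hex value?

0xB65F

s_0 = plaintext = 0x1725
s_1 = Round(s_0, k_0) = 0xA6D7
s_2 = Round(s_1, k_1) = 0x4894
s_3 = Round(s_2, k_2) = 0xB65F
s_4 = Round(s_3, k_3) = 0xC152
s_5 = Round(s_4, k_4) = 0xBA7D
s_6 = Round(s_5, k_5) = 0x6449
s_7 = Round(s_6, k_6) = 0x0AF4
s_8 = Round(s_7, k_7) = 0xB024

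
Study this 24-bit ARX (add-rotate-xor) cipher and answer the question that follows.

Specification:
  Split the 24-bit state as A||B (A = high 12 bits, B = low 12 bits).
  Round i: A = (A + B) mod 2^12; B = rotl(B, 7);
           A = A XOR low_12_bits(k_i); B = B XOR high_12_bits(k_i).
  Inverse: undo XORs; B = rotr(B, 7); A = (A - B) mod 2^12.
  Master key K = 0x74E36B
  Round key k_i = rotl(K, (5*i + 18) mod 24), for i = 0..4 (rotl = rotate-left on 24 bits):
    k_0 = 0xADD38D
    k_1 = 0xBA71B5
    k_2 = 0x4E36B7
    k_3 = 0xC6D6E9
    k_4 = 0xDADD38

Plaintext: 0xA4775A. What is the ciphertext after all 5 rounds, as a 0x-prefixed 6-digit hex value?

s_0 = plaintext = 0xA4775A
s_1 = Round(s_0, k_0) = 0x22C7E7
s_2 = Round(s_1, k_1) = 0xBA6818
s_3 = Round(s_2, k_2) = 0x5098A3
s_4 = Round(s_3, k_3) = 0xB45DA8
s_5 = Round(s_4, k_4) = 0x5D59C0

0x5D59C0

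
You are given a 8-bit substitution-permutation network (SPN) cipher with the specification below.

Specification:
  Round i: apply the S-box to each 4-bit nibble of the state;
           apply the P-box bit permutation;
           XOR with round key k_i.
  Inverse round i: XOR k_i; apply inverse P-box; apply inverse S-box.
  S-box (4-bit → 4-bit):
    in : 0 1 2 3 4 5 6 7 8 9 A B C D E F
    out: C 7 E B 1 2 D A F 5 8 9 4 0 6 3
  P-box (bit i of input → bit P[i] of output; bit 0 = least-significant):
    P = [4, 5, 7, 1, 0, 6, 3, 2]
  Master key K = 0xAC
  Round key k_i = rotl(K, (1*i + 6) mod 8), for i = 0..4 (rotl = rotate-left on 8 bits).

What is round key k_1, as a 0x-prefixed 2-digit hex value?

K = 0xAC
k_0 = rotl(K, (1*0+6) mod 8) = rotl(K, 6) = 0x2B
k_1 = rotl(K, (1*1+6) mod 8) = rotl(K, 7) = 0x56

0x56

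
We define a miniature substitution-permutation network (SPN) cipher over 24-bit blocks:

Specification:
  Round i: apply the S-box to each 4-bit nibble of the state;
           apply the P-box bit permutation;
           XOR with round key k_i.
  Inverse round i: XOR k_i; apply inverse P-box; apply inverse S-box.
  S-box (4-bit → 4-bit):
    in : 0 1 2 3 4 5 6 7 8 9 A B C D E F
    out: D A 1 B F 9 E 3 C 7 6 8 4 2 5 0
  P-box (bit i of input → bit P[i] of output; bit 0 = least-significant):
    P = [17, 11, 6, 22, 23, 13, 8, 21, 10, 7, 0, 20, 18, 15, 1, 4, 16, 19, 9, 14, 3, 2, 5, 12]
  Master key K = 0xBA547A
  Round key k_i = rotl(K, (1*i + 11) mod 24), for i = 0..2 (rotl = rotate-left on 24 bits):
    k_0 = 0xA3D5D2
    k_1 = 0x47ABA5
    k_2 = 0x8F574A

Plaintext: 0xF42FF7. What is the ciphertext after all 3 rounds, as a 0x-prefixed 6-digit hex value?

0xE10AF5

s_0 = plaintext = 0xF42FF7
s_1 = Round(s_0, k_0) = 0xAC9FD2
s_2 = Round(s_1, k_1) = 0x410983
s_3 = Round(s_2, k_2) = 0xE10AF5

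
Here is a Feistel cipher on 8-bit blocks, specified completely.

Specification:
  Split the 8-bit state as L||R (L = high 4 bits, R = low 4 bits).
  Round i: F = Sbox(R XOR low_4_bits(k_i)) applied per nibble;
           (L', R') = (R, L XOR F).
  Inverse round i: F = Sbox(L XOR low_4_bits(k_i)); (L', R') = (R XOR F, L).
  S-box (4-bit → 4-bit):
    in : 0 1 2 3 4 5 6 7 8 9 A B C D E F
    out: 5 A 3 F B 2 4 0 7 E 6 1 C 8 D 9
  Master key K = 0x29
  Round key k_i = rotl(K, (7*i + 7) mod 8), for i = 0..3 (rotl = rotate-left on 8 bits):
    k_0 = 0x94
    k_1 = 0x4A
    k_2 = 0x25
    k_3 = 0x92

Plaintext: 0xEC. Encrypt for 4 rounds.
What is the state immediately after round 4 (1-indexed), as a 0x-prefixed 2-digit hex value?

s_0 = plaintext = 0xEC
s_1 = Round(s_0, k_0) = 0xC9
s_2 = Round(s_1, k_1) = 0x93
s_3 = Round(s_2, k_2) = 0x3D
s_4 = Round(s_3, k_3) = 0xDA

0xDA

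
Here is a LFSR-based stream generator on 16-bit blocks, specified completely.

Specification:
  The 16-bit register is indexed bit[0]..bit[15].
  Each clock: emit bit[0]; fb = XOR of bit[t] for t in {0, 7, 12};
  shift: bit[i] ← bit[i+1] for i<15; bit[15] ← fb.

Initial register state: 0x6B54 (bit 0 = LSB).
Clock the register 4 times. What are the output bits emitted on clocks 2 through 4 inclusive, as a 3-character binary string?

reg_0 = 0x6B54
clock 1: out=0, reg = 0x35AA
clock 2: out=0, reg = 0x1AD5
clock 3: out=1, reg = 0x8D6A
clock 4: out=0, reg = 0x46B5

010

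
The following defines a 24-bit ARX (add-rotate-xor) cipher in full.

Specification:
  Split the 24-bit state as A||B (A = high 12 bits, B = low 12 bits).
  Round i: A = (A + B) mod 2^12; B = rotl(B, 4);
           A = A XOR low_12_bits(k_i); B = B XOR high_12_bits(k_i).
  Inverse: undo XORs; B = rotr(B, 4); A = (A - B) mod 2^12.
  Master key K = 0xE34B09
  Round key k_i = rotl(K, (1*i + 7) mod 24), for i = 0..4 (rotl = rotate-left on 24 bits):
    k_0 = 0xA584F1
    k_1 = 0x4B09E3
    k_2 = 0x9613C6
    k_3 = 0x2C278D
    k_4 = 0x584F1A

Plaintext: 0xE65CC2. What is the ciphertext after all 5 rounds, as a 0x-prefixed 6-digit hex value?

s_0 = plaintext = 0xE65CC2
s_1 = Round(s_0, k_0) = 0xFD6674
s_2 = Round(s_1, k_1) = 0xFA93F6
s_3 = Round(s_2, k_2) = 0x059602
s_4 = Round(s_3, k_3) = 0x1D62E4
s_5 = Round(s_4, k_4) = 0xBA0BC6

0xBA0BC6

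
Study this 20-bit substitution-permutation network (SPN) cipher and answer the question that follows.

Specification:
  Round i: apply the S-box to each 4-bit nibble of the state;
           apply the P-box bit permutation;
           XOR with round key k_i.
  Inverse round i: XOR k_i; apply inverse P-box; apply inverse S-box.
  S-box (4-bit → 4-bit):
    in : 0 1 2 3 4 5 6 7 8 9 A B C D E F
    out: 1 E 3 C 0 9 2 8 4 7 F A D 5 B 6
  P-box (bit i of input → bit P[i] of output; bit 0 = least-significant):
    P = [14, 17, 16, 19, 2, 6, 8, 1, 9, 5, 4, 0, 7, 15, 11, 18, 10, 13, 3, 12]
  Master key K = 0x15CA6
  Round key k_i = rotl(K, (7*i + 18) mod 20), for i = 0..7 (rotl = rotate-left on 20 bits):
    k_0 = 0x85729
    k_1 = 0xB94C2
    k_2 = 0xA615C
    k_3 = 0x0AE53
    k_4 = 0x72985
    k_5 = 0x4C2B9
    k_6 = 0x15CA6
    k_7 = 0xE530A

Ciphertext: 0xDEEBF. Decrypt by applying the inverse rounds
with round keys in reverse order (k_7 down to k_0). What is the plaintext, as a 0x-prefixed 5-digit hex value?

s_0 = ciphertext = 0xDEEBF
s_1 = InvRound(s_0, k_7) = 0xE91DF
s_2 = InvRound(s_1, k_6) = 0xD11FA
s_3 = InvRound(s_2, k_5) = 0x7651C
s_4 = InvRound(s_3, k_4) = 0xDD340
s_5 = InvRound(s_4, k_3) = 0xE333C
s_6 = InvRound(s_5, k_2) = 0x77260
s_7 = InvRound(s_6, k_1) = 0x2E275
s_8 = InvRound(s_7, k_0) = 0xA689B

0xA689B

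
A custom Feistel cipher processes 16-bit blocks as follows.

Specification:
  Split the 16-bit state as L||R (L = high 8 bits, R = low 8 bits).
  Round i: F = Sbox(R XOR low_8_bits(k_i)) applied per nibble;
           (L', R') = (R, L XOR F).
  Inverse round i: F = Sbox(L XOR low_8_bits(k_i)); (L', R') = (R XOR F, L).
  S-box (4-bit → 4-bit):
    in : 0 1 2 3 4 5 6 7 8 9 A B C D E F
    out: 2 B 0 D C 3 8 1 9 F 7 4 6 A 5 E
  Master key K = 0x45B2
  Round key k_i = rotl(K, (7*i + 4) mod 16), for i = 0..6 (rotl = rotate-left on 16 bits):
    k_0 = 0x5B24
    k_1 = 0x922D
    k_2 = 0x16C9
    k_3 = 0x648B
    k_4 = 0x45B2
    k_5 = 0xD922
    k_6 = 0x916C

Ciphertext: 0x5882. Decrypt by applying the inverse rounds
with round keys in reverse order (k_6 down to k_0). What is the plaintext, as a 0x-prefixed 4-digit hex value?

s_0 = ciphertext = 0x5882
s_1 = InvRound(s_0, k_6) = 0x5E58
s_2 = InvRound(s_1, k_5) = 0x4E5E
s_3 = InvRound(s_2, k_4) = 0xB84E
s_4 = InvRound(s_3, k_3) = 0x93B8
s_5 = InvRound(s_4, k_2) = 0x8F93
s_6 = InvRound(s_5, k_1) = 0xE38F
s_7 = InvRound(s_6, k_0) = 0xEEE3

0xEEE3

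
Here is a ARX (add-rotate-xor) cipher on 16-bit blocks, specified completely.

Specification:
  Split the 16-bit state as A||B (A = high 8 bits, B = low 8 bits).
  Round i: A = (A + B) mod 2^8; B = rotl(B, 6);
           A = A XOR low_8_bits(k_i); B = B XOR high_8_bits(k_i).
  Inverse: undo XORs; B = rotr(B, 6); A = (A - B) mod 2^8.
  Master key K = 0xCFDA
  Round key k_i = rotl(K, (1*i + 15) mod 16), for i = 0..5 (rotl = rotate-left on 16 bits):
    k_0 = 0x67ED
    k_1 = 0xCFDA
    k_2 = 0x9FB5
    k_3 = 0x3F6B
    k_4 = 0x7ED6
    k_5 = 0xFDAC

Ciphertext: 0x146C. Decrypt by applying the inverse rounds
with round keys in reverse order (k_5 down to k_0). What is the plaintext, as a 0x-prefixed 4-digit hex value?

s_0 = ciphertext = 0x146C
s_1 = InvRound(s_0, k_5) = 0x7246
s_2 = InvRound(s_1, k_4) = 0xC4E0
s_3 = InvRound(s_2, k_3) = 0x307F
s_4 = InvRound(s_3, k_2) = 0x0283
s_5 = InvRound(s_4, k_1) = 0xA731
s_6 = InvRound(s_5, k_0) = 0xF159

0xF159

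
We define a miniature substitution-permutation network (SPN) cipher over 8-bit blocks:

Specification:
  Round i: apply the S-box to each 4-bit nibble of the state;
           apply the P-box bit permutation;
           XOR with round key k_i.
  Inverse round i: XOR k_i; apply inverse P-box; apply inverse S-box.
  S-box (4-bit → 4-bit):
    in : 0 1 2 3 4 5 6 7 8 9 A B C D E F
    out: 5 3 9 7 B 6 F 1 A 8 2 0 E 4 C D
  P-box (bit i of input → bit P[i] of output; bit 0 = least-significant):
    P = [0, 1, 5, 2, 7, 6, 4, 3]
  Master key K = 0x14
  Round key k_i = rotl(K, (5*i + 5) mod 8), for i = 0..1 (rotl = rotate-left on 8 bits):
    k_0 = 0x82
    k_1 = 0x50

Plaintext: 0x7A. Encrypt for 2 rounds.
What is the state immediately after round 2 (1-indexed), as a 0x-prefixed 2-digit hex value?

0xE1

s_0 = plaintext = 0x7A
s_1 = Round(s_0, k_0) = 0x00
s_2 = Round(s_1, k_1) = 0xE1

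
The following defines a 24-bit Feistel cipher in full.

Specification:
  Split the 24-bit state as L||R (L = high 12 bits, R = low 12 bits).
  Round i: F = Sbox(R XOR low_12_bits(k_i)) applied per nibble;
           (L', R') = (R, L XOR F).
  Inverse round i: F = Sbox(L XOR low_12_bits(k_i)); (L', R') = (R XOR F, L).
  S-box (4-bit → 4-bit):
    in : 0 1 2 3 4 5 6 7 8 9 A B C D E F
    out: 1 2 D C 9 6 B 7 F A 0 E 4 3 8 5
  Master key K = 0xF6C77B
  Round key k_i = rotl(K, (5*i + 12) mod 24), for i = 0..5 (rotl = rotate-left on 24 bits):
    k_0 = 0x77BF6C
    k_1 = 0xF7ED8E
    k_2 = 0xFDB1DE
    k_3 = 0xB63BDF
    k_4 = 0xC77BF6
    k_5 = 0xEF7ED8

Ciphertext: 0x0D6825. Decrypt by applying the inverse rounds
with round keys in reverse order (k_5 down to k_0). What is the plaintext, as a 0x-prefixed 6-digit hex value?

0x89DF1F

s_0 = ciphertext = 0x0D6825
s_1 = InvRound(s_0, k_5) = 0x03D0D6
s_2 = InvRound(s_1, k_4) = 0xE9803D
s_3 = InvRound(s_2, k_3) = 0x6AAE98
s_4 = InvRound(s_3, k_2) = 0x9E16AA
s_5 = InvRound(s_4, k_1) = 0xF1F9E1
s_6 = InvRound(s_5, k_0) = 0x89DF1F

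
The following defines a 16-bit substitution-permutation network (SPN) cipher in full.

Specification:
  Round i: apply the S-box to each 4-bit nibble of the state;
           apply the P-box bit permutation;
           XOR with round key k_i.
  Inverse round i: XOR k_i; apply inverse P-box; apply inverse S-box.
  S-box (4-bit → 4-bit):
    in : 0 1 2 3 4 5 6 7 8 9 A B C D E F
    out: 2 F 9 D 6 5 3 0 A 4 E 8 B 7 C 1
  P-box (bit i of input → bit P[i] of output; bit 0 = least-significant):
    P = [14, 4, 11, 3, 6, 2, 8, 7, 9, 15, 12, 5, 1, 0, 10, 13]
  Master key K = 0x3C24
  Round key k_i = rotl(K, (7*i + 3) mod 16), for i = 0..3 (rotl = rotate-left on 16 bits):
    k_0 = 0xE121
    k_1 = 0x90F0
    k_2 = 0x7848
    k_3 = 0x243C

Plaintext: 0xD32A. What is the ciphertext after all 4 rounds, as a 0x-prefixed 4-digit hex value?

s_0 = plaintext = 0xD32A
s_1 = Round(s_0, k_0) = 0xFFDA
s_2 = Round(s_1, k_1) = 0x9BAE
s_3 = Round(s_2, k_2) = 0x75E4
s_4 = Round(s_3, k_3) = 0x3FAC

0x3FAC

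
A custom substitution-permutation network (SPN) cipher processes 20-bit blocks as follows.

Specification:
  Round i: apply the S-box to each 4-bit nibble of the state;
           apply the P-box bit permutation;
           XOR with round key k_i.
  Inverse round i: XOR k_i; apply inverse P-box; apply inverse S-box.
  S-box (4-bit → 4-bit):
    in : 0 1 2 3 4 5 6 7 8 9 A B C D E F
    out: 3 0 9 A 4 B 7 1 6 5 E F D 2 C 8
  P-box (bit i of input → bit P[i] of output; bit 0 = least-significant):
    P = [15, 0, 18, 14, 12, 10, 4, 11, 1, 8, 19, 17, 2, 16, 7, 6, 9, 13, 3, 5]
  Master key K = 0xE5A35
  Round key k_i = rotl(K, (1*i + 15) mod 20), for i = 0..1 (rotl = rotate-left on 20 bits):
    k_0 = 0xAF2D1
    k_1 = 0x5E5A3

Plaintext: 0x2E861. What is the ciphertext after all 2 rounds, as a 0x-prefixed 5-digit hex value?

0x7FE41

s_0 = plaintext = 0x2E861
s_1 = Round(s_0, k_0) = 0x2E521
s_2 = Round(s_1, k_1) = 0x7FE41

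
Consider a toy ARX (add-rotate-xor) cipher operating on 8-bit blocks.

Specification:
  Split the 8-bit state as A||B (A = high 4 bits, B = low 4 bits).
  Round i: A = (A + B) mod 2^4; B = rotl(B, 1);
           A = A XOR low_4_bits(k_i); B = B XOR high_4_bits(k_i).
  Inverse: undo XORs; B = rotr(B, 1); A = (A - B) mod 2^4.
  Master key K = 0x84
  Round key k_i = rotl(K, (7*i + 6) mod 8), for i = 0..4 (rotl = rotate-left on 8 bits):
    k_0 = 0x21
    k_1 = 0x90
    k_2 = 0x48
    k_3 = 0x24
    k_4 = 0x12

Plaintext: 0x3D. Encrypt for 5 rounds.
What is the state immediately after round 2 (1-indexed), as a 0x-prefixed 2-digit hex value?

s_0 = plaintext = 0x3D
s_1 = Round(s_0, k_0) = 0x19
s_2 = Round(s_1, k_1) = 0xAA
s_3 = Round(s_2, k_2) = 0xC1
s_4 = Round(s_3, k_3) = 0x90
s_5 = Round(s_4, k_4) = 0xB1

0xAA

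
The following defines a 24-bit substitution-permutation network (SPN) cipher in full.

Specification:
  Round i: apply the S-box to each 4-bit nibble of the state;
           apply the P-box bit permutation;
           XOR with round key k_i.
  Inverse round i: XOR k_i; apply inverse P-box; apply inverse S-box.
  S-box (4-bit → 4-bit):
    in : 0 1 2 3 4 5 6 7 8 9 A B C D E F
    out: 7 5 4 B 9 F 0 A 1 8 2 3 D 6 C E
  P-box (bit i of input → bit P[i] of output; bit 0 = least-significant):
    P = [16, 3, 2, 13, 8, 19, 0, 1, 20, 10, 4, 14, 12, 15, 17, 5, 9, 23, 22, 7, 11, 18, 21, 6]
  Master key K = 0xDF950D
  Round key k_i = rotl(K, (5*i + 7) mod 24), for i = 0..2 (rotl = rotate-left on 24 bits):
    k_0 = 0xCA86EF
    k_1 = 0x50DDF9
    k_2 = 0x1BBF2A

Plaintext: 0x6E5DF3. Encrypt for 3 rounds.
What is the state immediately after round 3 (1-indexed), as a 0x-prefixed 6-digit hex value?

0x3BB6A1

s_0 = plaintext = 0x6E5DF3
s_1 = Round(s_0, k_0) = 0x813254
s_2 = Round(s_1, k_1) = 0x1966CA
s_3 = Round(s_2, k_2) = 0x3BB6A1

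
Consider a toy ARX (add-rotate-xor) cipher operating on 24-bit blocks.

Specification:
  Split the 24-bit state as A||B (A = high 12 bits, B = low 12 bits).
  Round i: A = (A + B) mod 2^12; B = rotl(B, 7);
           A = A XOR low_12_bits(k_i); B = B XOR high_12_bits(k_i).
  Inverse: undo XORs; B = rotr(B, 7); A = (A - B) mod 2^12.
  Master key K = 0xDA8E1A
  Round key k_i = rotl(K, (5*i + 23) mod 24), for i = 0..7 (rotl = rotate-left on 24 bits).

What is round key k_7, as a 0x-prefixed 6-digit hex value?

0x386B6A

K = 0xDA8E1A
k_0 = rotl(K, (5*0+23) mod 24) = rotl(K, 23) = 0x6D470D
k_1 = rotl(K, (5*1+23) mod 24) = rotl(K, 4) = 0xA8E1AD
k_2 = rotl(K, (5*2+23) mod 24) = rotl(K, 9) = 0x1C35B5
k_3 = rotl(K, (5*3+23) mod 24) = rotl(K, 14) = 0x86B6A3
k_4 = rotl(K, (5*4+23) mod 24) = rotl(K, 19) = 0xD6D470
k_5 = rotl(K, (5*5+23) mod 24) = rotl(K, 0) = 0xDA8E1A
k_6 = rotl(K, (5*6+23) mod 24) = rotl(K, 5) = 0x51C35B
k_7 = rotl(K, (5*7+23) mod 24) = rotl(K, 10) = 0x386B6A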